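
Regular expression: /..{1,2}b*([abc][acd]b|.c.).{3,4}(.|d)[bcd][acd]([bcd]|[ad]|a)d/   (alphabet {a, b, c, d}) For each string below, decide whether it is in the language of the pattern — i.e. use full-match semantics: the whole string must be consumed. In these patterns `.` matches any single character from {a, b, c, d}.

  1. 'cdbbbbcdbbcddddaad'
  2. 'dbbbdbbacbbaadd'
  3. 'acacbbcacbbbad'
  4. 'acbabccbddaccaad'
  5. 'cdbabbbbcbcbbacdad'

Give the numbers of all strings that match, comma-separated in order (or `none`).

1 → match
2 → no match
3 → no match
4 → no match
5 → no match

1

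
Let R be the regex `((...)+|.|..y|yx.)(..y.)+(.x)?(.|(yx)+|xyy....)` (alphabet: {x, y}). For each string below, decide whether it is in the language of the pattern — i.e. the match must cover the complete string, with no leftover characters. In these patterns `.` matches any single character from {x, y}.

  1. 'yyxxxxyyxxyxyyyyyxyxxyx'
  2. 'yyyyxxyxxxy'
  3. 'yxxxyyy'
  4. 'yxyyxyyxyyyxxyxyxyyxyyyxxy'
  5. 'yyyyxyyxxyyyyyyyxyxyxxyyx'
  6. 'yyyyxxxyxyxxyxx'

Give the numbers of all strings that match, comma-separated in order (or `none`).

1 → no match
2 → no match
3 → no match
4 → match
5 → no match
6 → no match

4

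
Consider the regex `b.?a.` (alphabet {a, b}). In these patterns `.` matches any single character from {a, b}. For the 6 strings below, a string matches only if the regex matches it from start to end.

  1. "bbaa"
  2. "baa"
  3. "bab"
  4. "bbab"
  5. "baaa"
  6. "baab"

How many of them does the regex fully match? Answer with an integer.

6

1. "bbaa" → match
2. "baa" → match
3. "bab" → match
4. "bbab" → match
5. "baaa" → match
6. "baab" → match
Total matched: 6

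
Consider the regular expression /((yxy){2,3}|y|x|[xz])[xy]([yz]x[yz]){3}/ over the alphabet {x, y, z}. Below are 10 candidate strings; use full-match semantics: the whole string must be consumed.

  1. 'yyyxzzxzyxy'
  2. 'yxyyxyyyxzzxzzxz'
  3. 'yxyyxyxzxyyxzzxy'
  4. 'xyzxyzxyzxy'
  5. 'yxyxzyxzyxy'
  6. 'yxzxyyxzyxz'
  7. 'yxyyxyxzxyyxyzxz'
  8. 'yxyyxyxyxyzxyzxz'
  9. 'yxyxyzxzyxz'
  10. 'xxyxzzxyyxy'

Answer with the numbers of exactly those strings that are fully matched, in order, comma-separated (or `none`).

1. 'yyyxzzxzyxy' → match
2 → match
3 → match
4. 'xyzxyzxyzxy' → match
5. 'yxyxzyxzyxy' → match
6. 'yxzxyyxzyxz' → match
7 → match
8 → match
9. 'yxyxyzxzyxz' → match
10. 'xxyxzzxyyxy' → match

1, 2, 3, 4, 5, 6, 7, 8, 9, 10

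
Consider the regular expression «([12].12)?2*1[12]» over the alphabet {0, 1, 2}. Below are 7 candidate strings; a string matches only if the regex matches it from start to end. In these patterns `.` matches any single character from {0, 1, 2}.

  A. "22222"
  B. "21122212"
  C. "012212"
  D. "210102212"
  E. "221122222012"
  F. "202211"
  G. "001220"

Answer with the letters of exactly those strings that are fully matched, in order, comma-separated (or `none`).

A → no match
B → match
C → no match
D → no match
E → no match
F → no match
G → no match

B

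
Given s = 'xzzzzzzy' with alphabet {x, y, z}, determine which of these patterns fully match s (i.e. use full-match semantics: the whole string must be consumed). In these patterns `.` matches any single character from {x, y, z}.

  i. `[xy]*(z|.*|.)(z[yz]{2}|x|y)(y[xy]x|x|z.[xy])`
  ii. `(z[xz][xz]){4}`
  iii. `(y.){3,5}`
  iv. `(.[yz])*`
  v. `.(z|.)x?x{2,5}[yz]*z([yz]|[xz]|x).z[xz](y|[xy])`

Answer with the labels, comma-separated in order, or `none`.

i, iv

i → match
ii → no match — must start with 'z'
iii → no match — must start with 'y'
iv → match
v → no match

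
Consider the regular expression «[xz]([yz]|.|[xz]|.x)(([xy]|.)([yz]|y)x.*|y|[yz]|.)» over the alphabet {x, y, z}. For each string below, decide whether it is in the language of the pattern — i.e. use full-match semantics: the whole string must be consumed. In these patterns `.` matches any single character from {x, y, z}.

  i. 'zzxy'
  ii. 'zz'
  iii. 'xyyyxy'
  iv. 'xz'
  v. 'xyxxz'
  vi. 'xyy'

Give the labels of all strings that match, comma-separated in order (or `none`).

i. 'zzxy' → match
ii. 'zz' → no match
iii. 'xyyyxy' → match
iv. 'xz' → no match
v. 'xyxxz' → no match
vi. 'xyy' → match

i, iii, vi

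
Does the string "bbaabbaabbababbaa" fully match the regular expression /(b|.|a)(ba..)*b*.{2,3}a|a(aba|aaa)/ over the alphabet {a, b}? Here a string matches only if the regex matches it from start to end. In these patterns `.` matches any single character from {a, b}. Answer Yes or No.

Yes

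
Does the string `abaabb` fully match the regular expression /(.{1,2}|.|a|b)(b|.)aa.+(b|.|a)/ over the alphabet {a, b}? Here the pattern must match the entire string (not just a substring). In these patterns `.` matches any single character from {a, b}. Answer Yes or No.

Yes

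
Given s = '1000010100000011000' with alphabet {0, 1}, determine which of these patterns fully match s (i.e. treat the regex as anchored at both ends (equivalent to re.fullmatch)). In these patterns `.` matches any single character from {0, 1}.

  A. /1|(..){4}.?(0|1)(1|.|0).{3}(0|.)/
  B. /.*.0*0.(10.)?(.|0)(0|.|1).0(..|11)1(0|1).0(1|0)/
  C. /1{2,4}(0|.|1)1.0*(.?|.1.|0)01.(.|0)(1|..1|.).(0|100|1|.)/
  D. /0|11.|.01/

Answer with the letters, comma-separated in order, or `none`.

A → no match
B → match
C → no match
D → no match

B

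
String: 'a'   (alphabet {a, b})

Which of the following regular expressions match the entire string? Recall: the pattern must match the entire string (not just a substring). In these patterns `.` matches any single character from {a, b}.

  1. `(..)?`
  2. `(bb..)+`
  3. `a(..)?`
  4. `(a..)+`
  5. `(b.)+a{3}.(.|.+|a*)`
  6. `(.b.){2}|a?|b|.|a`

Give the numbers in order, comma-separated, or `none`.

3, 6

1 → no match
2 → no match — must start with 'bb'
3 → match
4 → no match
5 → no match — must start with 'b'
6 → match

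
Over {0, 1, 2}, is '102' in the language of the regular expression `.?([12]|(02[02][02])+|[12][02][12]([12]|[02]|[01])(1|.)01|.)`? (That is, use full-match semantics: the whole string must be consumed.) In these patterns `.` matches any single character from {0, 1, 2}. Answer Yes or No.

No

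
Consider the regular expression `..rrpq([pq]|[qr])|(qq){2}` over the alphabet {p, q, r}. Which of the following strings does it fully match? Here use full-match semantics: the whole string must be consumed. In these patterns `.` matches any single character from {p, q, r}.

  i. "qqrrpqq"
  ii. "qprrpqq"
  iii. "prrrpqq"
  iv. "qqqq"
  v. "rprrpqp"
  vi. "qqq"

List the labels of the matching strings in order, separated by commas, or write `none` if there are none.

i. "qqrrpqq" → match
ii. "qprrpqq" → match
iii. "prrrpqq" → match
iv. "qqqq" → match
v. "rprrpqp" → match
vi. "qqq" → no match

i, ii, iii, iv, v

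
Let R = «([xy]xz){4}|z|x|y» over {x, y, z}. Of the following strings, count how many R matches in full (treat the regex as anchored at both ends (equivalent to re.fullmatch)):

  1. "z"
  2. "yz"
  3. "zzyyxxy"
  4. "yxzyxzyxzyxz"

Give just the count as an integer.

2

1. "z" → match
2. "yz" → no match
3. "zzyyxxy" → no match
4. "yxzyxzyxzyxz" → match
Total matched: 2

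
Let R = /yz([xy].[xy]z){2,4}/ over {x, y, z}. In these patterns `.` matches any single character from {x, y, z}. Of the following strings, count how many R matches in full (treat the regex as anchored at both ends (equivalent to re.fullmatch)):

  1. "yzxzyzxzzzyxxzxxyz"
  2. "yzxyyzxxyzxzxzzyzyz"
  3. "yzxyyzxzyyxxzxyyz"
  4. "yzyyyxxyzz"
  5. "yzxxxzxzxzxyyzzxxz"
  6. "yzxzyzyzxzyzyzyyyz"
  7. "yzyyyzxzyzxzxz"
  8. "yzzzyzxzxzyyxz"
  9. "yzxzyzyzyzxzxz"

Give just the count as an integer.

3

1 → no match
2 → no match
3 → no match
4. "yzyyyxxyzz" → no match
5 → no match
6 → match
7 → match
8 → no match
9 → match
Total matched: 3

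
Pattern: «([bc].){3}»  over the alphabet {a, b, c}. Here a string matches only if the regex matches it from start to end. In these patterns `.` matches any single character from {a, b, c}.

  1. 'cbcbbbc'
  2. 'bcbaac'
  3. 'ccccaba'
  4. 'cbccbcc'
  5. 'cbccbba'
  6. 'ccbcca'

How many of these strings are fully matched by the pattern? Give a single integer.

1

1 → no match
2 → no match
3 → no match
4 → no match
5 → no match
6 → match
Total matched: 1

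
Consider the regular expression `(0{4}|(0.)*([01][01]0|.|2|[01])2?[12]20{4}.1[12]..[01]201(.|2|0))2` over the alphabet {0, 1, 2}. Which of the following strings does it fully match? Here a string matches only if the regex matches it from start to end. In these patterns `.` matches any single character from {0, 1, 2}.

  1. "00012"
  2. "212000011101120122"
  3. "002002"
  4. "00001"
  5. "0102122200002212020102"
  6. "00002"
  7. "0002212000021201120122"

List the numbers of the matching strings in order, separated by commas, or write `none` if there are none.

1. "00012" → no match
2 → match
3. "002002" → no match
4. "00001" → no match — must end with "2"
5 → no match
6. "00002" → match
7 → match

2, 6, 7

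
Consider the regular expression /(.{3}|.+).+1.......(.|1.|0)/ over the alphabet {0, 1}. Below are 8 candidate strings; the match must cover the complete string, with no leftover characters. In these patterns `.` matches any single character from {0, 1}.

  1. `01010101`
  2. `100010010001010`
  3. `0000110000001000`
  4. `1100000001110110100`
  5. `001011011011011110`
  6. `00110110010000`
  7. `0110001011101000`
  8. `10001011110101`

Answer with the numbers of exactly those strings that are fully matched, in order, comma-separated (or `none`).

4, 5, 6

1 → no match
2 → no match
3 → no match
4 → match
5 → match
6 → match
7 → no match
8 → no match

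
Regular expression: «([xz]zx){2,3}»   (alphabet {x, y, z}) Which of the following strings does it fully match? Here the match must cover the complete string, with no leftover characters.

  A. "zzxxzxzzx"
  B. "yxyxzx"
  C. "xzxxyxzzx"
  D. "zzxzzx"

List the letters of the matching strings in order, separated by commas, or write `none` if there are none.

A → match
B → no match
C → no match
D → match

A, D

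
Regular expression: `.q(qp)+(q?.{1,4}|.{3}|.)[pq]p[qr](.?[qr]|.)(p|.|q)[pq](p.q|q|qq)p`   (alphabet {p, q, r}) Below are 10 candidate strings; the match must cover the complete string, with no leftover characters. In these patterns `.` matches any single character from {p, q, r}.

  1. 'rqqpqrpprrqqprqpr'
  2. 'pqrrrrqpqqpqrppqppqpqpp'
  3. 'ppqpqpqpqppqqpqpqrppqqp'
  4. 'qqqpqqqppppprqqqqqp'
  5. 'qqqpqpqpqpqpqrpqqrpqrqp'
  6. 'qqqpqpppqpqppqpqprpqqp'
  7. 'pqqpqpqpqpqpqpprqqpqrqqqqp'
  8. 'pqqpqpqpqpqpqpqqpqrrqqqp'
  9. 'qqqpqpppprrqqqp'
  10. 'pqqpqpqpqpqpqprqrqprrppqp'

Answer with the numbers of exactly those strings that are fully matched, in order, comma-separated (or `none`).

1 → no match — must end with 'p'
2 → no match
3 → no match
4 → no match
5 → no match
6 → no match
7 → match
8 → match
9 → match
10 → match

7, 8, 9, 10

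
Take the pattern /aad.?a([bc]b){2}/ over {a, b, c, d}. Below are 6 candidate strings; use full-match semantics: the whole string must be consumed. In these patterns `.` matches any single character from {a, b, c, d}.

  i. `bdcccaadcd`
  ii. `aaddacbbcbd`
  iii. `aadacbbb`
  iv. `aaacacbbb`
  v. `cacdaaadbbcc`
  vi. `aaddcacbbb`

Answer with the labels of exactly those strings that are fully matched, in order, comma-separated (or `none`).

i → no match — must start with `aad`
ii → no match — must end with `b`
iii → match
iv → no match — must start with `aad`
v → no match — must start with `aad`
vi → no match

iii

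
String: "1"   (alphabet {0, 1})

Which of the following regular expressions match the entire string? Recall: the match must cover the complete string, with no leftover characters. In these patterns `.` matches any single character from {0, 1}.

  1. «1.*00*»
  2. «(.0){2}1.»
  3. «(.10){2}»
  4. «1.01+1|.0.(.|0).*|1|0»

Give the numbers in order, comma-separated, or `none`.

1 → no match
2 → no match
3 → no match — must end with "10"
4 → match

4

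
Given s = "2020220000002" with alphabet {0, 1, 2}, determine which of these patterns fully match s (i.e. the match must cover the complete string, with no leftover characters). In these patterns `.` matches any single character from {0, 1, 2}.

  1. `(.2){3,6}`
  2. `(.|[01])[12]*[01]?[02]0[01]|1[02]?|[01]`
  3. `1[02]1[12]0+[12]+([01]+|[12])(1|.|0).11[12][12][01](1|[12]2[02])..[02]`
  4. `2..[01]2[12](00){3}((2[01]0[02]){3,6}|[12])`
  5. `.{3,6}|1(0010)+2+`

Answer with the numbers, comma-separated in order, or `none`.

1 → no match
2 → no match
3 → no match — must start with "1"
4 → match
5 → no match

4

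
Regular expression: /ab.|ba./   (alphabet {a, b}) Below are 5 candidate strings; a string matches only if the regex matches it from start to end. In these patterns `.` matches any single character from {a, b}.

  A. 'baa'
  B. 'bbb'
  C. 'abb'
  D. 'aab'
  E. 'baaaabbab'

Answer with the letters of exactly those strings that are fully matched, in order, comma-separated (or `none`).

A. 'baa' → match
B. 'bbb' → no match
C. 'abb' → match
D. 'aab' → no match
E. 'baaaabbab' → no match

A, C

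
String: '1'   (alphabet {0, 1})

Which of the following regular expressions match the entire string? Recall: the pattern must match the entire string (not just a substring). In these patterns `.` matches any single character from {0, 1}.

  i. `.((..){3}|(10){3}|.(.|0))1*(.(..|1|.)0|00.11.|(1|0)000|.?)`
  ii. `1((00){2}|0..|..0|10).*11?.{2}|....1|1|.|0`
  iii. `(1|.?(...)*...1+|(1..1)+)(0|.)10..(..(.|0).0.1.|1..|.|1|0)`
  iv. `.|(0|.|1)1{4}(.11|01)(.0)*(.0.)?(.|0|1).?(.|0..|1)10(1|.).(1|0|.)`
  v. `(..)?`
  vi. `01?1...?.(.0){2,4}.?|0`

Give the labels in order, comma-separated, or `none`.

ii, iv

i → no match
ii → match
iii → no match
iv → match
v → no match
vi → no match — must start with '0'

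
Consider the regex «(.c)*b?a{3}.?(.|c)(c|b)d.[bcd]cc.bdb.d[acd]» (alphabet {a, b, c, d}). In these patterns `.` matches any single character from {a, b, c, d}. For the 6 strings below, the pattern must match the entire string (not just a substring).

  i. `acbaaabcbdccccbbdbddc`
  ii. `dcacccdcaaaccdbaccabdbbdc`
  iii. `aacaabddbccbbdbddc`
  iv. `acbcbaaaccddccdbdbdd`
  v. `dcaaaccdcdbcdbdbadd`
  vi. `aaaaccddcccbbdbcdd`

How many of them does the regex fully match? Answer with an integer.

2

i → match
ii → no match
iii → no match
iv → no match
v → no match
vi → match
Total matched: 2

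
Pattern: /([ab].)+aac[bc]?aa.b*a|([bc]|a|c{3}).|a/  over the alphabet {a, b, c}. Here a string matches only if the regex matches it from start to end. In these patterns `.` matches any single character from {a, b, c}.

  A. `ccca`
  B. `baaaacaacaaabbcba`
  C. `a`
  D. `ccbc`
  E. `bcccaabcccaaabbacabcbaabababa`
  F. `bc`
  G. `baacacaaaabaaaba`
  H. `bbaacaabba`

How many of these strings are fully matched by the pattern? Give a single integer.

4

A → match
B → no match
C → match
D → no match
E → no match
F → match
G → no match
H → match
Total matched: 4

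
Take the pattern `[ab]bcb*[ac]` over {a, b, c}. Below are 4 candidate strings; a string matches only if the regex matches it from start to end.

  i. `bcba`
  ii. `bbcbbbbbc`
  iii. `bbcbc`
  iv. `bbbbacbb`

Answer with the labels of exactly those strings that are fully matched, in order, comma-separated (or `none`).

ii, iii

i → no match
ii → match
iii → match
iv → no match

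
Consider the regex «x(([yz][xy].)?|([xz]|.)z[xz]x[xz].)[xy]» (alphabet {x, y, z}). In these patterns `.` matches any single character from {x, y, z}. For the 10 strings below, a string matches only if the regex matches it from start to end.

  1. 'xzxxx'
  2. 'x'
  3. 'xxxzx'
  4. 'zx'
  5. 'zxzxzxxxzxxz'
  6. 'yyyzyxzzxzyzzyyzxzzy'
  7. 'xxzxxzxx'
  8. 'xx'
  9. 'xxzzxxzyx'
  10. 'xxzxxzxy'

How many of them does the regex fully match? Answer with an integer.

1. 'xzxxx' → match
2. 'x' → no match
3. 'xxxzx' → no match
4. 'zx' → no match — must start with 'x'
5. 'zxzxzxxxzxxz' → no match — must start with 'x'
6 → no match — must start with 'x'
7. 'xxzxxzxx' → match
8. 'xx' → match
9. 'xxzzxxzyx' → no match
10. 'xxzxxzxy' → match
Total matched: 4

4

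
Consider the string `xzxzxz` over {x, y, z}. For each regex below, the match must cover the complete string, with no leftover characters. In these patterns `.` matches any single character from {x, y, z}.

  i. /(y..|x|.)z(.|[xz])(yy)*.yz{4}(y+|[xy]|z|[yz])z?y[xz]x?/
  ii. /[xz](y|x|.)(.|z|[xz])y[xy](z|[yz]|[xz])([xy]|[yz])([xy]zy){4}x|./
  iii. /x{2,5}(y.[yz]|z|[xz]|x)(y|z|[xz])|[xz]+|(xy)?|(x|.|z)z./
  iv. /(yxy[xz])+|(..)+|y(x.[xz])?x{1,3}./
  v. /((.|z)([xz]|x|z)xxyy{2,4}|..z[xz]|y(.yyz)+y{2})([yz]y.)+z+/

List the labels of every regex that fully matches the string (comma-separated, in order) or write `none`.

i → no match
ii → no match
iii → match
iv → match
v → no match

iii, iv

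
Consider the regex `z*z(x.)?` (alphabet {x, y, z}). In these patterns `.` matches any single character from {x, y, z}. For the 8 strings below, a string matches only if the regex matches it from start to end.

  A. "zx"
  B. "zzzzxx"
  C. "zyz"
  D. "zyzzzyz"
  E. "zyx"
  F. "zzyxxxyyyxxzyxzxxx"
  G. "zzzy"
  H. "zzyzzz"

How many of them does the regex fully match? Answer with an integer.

A. "zx" → no match
B. "zzzzxx" → match
C. "zyz" → no match
D. "zyzzzyz" → no match
E. "zyx" → no match
F → no match
G. "zzzy" → no match
H. "zzyzzz" → no match
Total matched: 1

1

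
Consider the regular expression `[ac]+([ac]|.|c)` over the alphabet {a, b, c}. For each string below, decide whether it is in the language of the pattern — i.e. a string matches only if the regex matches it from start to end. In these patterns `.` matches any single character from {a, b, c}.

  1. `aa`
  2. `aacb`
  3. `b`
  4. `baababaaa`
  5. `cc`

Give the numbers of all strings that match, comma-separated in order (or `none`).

1 → match
2 → match
3 → no match
4 → no match
5 → match

1, 2, 5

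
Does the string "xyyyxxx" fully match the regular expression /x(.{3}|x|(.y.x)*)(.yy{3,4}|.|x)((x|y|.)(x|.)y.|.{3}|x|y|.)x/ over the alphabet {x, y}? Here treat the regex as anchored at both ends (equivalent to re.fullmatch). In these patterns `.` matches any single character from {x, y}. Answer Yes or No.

Yes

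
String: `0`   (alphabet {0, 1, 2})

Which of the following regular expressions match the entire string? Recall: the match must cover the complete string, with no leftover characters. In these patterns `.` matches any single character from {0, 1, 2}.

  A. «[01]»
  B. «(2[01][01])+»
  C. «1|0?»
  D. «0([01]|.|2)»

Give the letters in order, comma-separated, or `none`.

A, C

A → match
B → no match — must start with `2`
C → match
D → no match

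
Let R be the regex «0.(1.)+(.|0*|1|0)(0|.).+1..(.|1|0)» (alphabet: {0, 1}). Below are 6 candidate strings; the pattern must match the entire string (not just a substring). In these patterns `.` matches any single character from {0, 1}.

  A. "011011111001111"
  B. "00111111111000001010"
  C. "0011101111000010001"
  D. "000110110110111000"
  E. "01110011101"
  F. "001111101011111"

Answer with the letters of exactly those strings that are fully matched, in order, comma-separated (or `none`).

A → match
B → match
C → no match
D → no match
E → match
F → match

A, B, E, F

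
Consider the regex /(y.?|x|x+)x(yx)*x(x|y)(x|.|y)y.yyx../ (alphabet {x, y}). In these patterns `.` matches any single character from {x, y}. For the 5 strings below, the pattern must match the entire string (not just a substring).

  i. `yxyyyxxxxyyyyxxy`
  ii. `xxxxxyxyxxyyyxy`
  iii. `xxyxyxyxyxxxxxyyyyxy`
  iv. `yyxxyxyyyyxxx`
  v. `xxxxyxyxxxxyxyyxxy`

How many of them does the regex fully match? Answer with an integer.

i → no match
ii → no match
iii → no match
iv → match
v → match
Total matched: 2

2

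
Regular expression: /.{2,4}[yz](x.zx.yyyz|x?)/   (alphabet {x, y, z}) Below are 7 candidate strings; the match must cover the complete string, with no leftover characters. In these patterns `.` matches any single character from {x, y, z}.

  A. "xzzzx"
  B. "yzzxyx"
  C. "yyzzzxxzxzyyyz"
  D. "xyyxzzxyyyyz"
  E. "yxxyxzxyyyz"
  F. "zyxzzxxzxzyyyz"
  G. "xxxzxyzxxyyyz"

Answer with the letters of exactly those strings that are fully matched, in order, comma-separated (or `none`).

A → match
B → match
C → match
D → match
E → no match
F → match
G → match

A, B, C, D, F, G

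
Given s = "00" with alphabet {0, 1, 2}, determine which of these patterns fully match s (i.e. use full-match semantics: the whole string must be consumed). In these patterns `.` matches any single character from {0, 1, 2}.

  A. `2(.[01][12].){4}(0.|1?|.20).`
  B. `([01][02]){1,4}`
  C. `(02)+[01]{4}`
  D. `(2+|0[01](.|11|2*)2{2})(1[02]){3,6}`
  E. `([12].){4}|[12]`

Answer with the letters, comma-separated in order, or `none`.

A → no match — must start with "2"
B → match
C → no match — must start with "02"
D → no match
E → no match

B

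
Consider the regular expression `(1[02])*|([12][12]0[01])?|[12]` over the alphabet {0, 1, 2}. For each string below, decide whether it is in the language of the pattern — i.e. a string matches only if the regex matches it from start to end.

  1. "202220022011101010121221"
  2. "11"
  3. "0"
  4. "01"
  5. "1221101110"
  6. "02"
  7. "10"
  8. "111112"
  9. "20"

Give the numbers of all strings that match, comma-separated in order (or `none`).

1 → no match
2. "11" → no match
3. "0" → no match
4. "01" → no match
5. "1221101110" → no match
6. "02" → no match
7. "10" → match
8. "111112" → no match
9. "20" → no match

7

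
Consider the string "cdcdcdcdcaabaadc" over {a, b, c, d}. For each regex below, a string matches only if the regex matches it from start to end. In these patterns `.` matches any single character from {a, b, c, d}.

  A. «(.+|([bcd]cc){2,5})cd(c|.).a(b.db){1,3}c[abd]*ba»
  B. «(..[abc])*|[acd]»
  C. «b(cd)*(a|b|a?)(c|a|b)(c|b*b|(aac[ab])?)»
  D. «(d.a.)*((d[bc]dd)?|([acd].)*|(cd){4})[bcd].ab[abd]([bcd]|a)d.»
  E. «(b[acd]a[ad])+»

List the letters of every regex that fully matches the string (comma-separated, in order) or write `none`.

D

A → no match — must end with "ba"
B → no match
C → no match — must start with "b"
D → match
E → no match — must start with "b"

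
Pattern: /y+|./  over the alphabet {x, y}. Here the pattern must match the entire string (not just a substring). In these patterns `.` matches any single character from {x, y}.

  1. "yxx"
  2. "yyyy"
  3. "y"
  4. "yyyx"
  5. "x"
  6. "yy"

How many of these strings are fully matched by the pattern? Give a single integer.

1. "yxx" → no match
2. "yyyy" → match
3. "y" → match
4. "yyyx" → no match
5. "x" → match
6. "yy" → match
Total matched: 4

4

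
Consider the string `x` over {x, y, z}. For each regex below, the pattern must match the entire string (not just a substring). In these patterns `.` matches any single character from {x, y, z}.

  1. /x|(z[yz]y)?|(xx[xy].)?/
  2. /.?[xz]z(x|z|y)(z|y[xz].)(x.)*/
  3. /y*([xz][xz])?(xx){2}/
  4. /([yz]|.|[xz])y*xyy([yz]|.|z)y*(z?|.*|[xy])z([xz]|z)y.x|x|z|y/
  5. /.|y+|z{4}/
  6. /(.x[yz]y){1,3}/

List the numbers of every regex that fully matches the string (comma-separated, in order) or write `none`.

1, 4, 5

1 → match
2 → no match
3 → no match — must end with `xx`
4 → match
5 → match
6 → no match — must end with `y`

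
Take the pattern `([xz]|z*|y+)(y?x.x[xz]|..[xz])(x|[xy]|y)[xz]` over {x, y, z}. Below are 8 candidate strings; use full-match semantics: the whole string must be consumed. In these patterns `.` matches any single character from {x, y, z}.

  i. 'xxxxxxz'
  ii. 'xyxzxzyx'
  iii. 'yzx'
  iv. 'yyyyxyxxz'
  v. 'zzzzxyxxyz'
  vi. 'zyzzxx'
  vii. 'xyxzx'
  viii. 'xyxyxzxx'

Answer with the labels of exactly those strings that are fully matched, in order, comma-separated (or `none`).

i, ii, iv, v, vi, viii

i → match
ii → match
iii → no match
iv → match
v → match
vi → match
vii → no match
viii → match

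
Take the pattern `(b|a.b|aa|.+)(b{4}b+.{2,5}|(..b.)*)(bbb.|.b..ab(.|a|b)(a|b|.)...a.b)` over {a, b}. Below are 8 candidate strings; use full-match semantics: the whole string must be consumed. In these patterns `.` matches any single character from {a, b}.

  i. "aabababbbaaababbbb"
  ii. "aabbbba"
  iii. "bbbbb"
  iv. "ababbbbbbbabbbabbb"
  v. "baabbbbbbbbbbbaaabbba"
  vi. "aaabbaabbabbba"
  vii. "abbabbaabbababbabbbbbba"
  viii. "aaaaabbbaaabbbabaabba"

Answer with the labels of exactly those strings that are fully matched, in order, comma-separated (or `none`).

i → match
ii. "aabbbba" → match
iii. "bbbbb" → match
iv → no match
v → match
vi → match
vii → match
viii → no match

i, ii, iii, v, vi, vii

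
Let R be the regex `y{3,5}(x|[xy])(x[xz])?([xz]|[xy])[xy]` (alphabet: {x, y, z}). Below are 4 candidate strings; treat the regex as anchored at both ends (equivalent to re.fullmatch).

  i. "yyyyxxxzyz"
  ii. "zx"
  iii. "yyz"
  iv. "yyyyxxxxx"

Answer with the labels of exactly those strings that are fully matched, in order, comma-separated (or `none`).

iv

i → no match
ii → no match — must start with "y"
iii → no match
iv → match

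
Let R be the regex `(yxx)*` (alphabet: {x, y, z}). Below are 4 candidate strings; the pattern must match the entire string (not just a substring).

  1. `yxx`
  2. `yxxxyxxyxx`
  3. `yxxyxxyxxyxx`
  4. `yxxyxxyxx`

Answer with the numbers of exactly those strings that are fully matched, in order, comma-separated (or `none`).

1, 3, 4

1 → match
2 → no match
3 → match
4 → match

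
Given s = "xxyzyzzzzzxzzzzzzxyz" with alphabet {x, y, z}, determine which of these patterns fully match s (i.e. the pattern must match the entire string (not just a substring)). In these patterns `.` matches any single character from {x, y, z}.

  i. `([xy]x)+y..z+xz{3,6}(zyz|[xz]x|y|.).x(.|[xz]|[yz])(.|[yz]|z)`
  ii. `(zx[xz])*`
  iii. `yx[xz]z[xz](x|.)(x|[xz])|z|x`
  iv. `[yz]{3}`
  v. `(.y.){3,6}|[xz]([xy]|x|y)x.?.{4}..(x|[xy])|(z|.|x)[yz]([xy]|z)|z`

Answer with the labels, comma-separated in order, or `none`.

i → match
ii → no match
iii → no match
iv → no match
v → no match

i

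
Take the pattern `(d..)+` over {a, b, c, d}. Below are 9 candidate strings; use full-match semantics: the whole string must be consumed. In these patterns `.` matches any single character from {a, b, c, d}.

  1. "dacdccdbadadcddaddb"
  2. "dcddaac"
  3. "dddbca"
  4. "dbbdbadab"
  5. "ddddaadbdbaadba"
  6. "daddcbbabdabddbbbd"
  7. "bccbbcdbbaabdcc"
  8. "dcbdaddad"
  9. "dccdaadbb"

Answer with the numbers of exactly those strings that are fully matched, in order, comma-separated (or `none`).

4, 8, 9

1 → no match
2 → no match
3 → no match
4 → match
5 → no match
6 → no match
7 → no match — must start with "d"
8 → match
9 → match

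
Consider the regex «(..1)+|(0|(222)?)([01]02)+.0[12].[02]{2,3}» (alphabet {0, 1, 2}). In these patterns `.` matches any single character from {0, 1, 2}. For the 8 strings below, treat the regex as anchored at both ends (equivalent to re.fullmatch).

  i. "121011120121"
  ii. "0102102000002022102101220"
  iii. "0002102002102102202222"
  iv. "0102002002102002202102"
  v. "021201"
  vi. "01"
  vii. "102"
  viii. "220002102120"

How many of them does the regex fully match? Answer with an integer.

i → no match
ii → no match
iii → match
iv → match
v → match
vi → no match
vii → no match
viii → no match
Total matched: 3

3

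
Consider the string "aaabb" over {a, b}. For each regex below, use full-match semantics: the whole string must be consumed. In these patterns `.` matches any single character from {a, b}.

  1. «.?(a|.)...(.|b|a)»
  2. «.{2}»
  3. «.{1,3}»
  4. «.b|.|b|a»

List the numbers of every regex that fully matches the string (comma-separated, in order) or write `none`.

1 → match
2 → no match
3 → no match
4 → no match

1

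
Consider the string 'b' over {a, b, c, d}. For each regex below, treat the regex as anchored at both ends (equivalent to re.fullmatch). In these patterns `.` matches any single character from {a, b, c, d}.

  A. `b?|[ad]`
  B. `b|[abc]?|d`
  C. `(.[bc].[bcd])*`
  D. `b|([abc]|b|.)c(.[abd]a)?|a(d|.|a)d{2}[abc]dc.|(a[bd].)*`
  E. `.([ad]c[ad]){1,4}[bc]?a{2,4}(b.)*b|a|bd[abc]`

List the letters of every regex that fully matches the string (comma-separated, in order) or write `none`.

A, B, D

A → match
B → match
C → no match
D → match
E → no match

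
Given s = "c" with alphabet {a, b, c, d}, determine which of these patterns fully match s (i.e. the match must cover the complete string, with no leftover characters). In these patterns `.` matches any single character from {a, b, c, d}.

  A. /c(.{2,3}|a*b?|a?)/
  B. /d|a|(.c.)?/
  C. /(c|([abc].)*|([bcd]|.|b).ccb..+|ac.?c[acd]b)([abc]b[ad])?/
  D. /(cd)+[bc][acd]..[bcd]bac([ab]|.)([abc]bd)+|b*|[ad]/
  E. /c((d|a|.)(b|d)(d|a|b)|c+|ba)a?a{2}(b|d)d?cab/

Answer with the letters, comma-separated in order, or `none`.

A, C

A → match
B → no match
C → match
D → no match
E → no match — must end with "cab"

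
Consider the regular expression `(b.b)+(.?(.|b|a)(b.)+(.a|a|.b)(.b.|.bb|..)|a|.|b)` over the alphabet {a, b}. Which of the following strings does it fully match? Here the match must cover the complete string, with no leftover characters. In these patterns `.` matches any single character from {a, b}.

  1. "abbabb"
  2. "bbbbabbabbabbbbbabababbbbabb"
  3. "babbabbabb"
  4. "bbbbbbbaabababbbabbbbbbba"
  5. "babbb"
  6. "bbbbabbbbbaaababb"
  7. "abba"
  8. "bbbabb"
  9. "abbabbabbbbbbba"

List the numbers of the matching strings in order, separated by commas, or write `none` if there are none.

2, 3

1 → no match — must start with "b"
2 → match
3 → match
4 → no match
5 → no match
6 → no match
7 → no match — must start with "b"
8 → no match
9 → no match — must start with "b"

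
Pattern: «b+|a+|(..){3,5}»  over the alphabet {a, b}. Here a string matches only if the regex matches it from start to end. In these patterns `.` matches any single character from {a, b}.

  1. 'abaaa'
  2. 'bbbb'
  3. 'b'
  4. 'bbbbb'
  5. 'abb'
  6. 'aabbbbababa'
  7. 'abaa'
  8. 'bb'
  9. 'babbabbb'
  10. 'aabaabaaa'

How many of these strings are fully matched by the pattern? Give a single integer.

1. 'abaaa' → no match
2. 'bbbb' → match
3. 'b' → match
4. 'bbbbb' → match
5. 'abb' → no match
6. 'aabbbbababa' → no match
7. 'abaa' → no match
8. 'bb' → match
9. 'babbabbb' → match
10. 'aabaabaaa' → no match
Total matched: 5

5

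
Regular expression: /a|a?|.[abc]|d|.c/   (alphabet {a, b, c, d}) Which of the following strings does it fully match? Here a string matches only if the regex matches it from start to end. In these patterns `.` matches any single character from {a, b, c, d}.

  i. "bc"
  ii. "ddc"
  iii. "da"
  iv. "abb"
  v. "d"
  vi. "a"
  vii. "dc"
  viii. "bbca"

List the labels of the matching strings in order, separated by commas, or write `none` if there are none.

i, iii, v, vi, vii

i → match
ii → no match
iii → match
iv → no match
v → match
vi → match
vii → match
viii → no match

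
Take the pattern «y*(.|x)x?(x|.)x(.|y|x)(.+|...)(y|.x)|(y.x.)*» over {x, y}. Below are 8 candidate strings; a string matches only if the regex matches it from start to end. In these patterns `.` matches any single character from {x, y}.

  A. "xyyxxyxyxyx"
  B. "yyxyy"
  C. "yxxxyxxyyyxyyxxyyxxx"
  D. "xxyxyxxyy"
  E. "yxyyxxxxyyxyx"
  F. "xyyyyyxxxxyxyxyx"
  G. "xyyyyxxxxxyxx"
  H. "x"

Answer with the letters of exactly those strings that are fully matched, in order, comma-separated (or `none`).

C, D

A → no match
B → no match
C → match
D → match
E → no match
F → no match
G → no match
H → no match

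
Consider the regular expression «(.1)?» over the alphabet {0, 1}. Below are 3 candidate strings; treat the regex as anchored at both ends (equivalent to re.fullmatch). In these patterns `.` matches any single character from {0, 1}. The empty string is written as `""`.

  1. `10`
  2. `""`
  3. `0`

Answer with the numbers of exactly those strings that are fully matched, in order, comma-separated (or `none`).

1 → no match
2 → match
3 → no match

2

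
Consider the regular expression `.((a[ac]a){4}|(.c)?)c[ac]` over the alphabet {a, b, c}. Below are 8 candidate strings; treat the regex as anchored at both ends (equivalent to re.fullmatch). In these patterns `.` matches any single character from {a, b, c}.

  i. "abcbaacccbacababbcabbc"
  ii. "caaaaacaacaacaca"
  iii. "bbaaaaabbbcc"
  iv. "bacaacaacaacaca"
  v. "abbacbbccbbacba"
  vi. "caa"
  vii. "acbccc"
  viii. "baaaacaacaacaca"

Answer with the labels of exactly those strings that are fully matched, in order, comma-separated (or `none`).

i → no match
ii → no match
iii → no match
iv → match
v → no match
vi → no match
vii → no match
viii → match

iv, viii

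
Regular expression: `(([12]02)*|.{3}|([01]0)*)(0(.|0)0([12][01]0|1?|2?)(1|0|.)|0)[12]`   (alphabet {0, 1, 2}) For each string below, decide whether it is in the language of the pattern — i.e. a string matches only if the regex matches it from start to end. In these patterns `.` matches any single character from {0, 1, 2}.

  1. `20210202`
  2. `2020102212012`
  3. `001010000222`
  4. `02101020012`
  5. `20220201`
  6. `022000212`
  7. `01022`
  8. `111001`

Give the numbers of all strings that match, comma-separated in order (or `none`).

1, 3, 4, 5, 6, 7

1 → match
2 → no match
3 → match
4 → match
5 → match
6 → match
7 → match
8 → no match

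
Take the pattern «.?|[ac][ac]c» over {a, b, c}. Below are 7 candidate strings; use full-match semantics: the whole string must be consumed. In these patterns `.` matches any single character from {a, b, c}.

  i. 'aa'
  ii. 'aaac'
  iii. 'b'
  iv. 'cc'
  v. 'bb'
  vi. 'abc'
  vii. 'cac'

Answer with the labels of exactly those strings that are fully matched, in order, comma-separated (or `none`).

i → no match
ii → no match
iii → match
iv → no match
v → no match
vi → no match
vii → match

iii, vii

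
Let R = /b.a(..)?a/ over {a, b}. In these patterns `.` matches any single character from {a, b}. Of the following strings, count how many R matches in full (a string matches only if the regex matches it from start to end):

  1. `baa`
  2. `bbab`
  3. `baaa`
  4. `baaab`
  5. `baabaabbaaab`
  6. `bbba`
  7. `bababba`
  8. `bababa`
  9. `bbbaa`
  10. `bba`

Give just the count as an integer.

1

1. `baa` → no match
2. `bbab` → no match — must end with `a`
3. `baaa` → match
4. `baaab` → no match — must end with `a`
5. `baabaabbaaab` → no match — must end with `a`
6. `bbba` → no match
7. `bababba` → no match
8. `bababa` → no match
9. `bbbaa` → no match
10. `bba` → no match
Total matched: 1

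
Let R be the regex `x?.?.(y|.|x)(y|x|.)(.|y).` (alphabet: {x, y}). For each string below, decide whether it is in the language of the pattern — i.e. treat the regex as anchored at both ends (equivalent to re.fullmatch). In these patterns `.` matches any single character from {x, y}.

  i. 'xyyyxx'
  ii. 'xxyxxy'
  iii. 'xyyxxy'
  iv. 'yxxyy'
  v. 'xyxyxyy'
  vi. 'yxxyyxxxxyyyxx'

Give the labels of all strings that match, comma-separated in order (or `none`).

i → match
ii → match
iii → match
iv → match
v → match
vi → no match

i, ii, iii, iv, v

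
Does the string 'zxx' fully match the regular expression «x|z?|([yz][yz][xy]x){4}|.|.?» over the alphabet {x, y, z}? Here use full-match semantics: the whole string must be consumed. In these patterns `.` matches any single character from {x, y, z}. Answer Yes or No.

No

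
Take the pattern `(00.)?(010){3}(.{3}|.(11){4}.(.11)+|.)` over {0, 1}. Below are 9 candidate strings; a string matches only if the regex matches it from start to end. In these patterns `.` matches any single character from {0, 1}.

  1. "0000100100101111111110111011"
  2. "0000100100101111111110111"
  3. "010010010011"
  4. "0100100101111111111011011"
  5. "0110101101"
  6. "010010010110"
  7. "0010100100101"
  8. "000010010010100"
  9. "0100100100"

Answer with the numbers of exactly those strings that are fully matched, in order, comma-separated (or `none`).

1, 2, 3, 4, 6, 7, 8, 9

1 → match
2 → match
3 → match
4 → match
5 → no match
6 → match
7 → match
8 → match
9 → match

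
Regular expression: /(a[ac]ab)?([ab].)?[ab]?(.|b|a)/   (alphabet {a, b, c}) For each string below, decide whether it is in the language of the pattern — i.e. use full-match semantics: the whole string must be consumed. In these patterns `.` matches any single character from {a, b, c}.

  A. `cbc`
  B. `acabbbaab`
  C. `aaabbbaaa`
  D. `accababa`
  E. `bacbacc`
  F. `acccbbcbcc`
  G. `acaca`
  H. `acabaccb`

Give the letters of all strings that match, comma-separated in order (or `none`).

none

A. `cbc` → no match
B. `acabbbaab` → no match
C. `aaabbbaaa` → no match
D. `accababa` → no match
E. `bacbacc` → no match
F. `acccbbcbcc` → no match
G. `acaca` → no match
H. `acabaccb` → no match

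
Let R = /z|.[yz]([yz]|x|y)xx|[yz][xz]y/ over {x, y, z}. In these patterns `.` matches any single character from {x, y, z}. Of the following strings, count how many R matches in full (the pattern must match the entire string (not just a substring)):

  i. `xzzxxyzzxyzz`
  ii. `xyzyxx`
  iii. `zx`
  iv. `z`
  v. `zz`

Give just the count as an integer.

1

i → no match
ii → no match
iii → no match
iv → match
v → no match
Total matched: 1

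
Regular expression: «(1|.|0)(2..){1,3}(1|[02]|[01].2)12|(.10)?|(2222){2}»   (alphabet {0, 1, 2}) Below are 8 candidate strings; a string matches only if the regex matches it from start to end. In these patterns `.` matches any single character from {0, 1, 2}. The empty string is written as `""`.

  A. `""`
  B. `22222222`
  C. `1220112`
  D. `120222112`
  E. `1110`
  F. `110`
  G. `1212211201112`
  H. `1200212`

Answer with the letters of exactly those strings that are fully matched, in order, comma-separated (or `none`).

A, B, C, F, G, H

A → match
B → match
C → match
D → no match
E → no match
F → match
G → match
H → match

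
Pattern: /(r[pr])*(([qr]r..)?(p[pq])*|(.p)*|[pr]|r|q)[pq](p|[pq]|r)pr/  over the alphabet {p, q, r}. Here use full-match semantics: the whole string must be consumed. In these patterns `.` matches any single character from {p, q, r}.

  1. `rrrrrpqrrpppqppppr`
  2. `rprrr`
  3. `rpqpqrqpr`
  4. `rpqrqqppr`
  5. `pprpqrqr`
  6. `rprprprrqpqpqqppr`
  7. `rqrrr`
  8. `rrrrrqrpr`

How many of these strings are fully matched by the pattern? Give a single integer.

1 → no match
2. `rprrr` → no match — must end with `pr`
3. `rpqpqrqpr` → no match
4. `rpqrqqppr` → no match
5. `pprpqrqr` → no match — must end with `pr`
6 → no match
7. `rqrrr` → no match — must end with `pr`
8. `rrrrrqrpr` → match
Total matched: 1

1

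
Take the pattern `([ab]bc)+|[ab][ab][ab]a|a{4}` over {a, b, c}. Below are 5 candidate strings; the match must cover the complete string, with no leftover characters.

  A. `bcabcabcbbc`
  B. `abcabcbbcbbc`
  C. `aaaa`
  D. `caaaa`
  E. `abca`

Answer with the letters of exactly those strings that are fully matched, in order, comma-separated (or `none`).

A → no match
B → match
C → match
D → no match
E → no match

B, C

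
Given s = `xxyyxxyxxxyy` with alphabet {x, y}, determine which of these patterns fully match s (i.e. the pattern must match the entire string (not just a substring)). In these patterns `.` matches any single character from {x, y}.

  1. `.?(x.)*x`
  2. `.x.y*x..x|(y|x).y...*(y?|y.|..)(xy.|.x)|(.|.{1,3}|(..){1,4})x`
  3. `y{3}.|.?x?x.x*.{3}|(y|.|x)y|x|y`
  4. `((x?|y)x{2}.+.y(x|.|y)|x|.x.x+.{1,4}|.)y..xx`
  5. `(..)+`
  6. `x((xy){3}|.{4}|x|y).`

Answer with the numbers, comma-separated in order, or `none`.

1 → no match — must end with `x`
2 → match
3 → no match
4 → no match — must end with `xx`
5 → match
6 → no match

2, 5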